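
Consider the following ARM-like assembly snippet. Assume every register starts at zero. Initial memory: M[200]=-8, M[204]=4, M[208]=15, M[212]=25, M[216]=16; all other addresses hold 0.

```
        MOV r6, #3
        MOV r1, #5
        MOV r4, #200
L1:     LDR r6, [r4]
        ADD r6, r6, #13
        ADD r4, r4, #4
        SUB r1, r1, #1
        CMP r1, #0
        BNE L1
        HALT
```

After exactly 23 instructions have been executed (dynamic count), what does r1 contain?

after MOV r6, #3: r6=3
after MOV r1, #5: r1=5
after MOV r4, #200: r4=200
after LDR r6, [r4]: r6=M[200]=-8
after ADD r6, r6, #13: r6=(-8)+13=5
after ADD r4, r4, #4: r4=200+4=204
after SUB r1, r1, #1: r1=5-1=4
CMP r1, #0  (cmp 4,0)
BNE L1: taken
after LDR r6, [r4]: r6=M[204]=4
after ADD r6, r6, #13: r6=4+13=17
after ADD r4, r4, #4: r4=204+4=208
after SUB r1, r1, #1: r1=4-1=3
CMP r1, #0  (cmp 3,0)
BNE L1: taken
after LDR r6, [r4]: r6=M[208]=15
after ADD r6, r6, #13: r6=15+13=28
after ADD r4, r4, #4: r4=208+4=212
after SUB r1, r1, #1: r1=3-1=2
CMP r1, #0  (cmp 2,0)
BNE L1: taken
after LDR r6, [r4]: r6=M[212]=25
after ADD r6, r6, #13: r6=25+13=38
After step 23: r1 = 2.

2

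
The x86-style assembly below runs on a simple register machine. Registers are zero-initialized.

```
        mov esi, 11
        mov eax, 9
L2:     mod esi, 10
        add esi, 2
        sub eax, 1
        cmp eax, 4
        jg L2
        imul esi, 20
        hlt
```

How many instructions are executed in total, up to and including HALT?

29

mov esi, 11 → esi=11
mov eax, 9 → eax=9
mod esi, 10 → esi=11%10=1
add esi, 2 → esi=1+2=3
sub eax, 1 → eax=9-1=8
cmp eax, 4  (cmp 8,4)
jg L2: taken
mod esi, 10 → esi=3%10=3
add esi, 2 → esi=3+2=5
sub eax, 1 → eax=8-1=7
cmp eax, 4  (cmp 7,4)
jg L2: taken
mod esi, 10 → esi=5%10=5
add esi, 2 → esi=5+2=7
sub eax, 1 → eax=7-1=6
cmp eax, 4  (cmp 6,4)
jg L2: taken
mod esi, 10 → esi=7%10=7
add esi, 2 → esi=7+2=9
sub eax, 1 → eax=6-1=5
cmp eax, 4  (cmp 5,4)
jg L2: taken
mod esi, 10 → esi=9%10=9
add esi, 2 → esi=9+2=11
sub eax, 1 → eax=5-1=4
cmp eax, 4  (cmp 4,4)
jg L2: not taken
imul esi, 20 → esi=11*20=220
halt.
Total executed instructions: 29.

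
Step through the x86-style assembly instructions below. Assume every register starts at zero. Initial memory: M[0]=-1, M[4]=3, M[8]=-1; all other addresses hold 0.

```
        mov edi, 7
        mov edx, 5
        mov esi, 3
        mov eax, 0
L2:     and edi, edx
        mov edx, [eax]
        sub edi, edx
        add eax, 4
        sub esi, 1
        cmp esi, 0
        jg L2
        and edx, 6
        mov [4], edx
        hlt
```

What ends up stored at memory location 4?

6

after mov edi, 7: edi=7
after mov edx, 5: edx=5
after mov esi, 3: esi=3
after mov eax, 0: eax=0
after and edi, edx: edi=7&5=5
after mov edx, [eax]: edx=M[0]=-1
after sub edi, edx: edi=5-(-1)=6
after add eax, 4: eax=0+4=4
after sub esi, 1: esi=3-1=2
cmp esi, 0  (cmp 2,0)
jg L2: taken
after and edi, edx: edi=6&(-1)=6
after mov edx, [eax]: edx=M[4]=3
after sub edi, edx: edi=6-3=3
after add eax, 4: eax=4+4=8
after sub esi, 1: esi=2-1=1
cmp esi, 0  (cmp 1,0)
jg L2: taken
after and edi, edx: edi=3&3=3
after mov edx, [eax]: edx=M[8]=-1
after sub edi, edx: edi=3-(-1)=4
after add eax, 4: eax=8+4=12
after sub esi, 1: esi=1-1=0
cmp esi, 0  (cmp 0,0)
jg L2: not taken
after and edx, 6: edx=(-1)&6=6
mov [4], edx → M[4]=6
halt.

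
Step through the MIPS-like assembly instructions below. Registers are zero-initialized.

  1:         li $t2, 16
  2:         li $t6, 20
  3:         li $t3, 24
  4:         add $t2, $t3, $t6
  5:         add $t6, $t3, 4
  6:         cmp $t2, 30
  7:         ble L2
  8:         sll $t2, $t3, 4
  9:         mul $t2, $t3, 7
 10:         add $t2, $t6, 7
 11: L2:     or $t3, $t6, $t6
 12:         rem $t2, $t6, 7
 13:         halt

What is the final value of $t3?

$t2=16
$t6=20
$t3=24
$t2=24+20=44
$t6=24+4=28
cmp $t2, 30  (cmp 44,30)
ble L2: not taken
$t2=24<<4=384
$t2=24*7=168
$t2=28+7=35
$t3=28|28=28
$t2=28%7=0
halt.

28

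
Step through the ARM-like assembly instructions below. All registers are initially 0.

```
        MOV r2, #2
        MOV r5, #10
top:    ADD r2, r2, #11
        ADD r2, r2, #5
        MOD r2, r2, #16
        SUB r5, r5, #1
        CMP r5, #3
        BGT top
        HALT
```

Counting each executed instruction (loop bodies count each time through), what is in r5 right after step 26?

6

MOV r2, #2 → r2=2
MOV r5, #10 → r5=10
ADD r2, r2, #11 → r2=2+11=13
ADD r2, r2, #5 → r2=13+5=18
MOD r2, r2, #16 → r2=18%16=2
SUB r5, r5, #1 → r5=10-1=9
CMP r5, #3  (cmp 9,3)
BGT top: taken
ADD r2, r2, #11 → r2=2+11=13
ADD r2, r2, #5 → r2=13+5=18
MOD r2, r2, #16 → r2=18%16=2
SUB r5, r5, #1 → r5=9-1=8
CMP r5, #3  (cmp 8,3)
BGT top: taken
ADD r2, r2, #11 → r2=2+11=13
ADD r2, r2, #5 → r2=13+5=18
MOD r2, r2, #16 → r2=18%16=2
SUB r5, r5, #1 → r5=8-1=7
CMP r5, #3  (cmp 7,3)
BGT top: taken
ADD r2, r2, #11 → r2=2+11=13
ADD r2, r2, #5 → r2=13+5=18
MOD r2, r2, #16 → r2=18%16=2
SUB r5, r5, #1 → r5=7-1=6
CMP r5, #3  (cmp 6,3)
BGT top: taken
After step 26: r5 = 6.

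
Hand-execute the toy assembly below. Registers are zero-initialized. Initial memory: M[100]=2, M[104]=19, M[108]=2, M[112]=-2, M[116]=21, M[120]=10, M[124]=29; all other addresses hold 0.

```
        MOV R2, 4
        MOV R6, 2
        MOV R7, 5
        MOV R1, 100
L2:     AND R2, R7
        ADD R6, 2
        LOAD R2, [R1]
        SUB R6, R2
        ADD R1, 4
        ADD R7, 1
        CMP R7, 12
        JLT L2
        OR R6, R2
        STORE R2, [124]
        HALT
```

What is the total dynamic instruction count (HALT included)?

after MOV R2, 4: R2=4
after MOV R6, 2: R6=2
after MOV R7, 5: R7=5
after MOV R1, 100: R1=100
after AND R2, R7: R2=4&5=4
after ADD R6, 2: R6=2+2=4
after LOAD R2, [R1]: R2=M[100]=2
after SUB R6, R2: R6=4-2=2
after ADD R1, 4: R1=100+4=104
after ADD R7, 1: R7=5+1=6
CMP R7, 12  (cmp 6,12)
JLT L2: taken
after AND R2, R7: R2=2&6=2
after ADD R6, 2: R6=2+2=4
after LOAD R2, [R1]: R2=M[104]=19
after SUB R6, R2: R6=4-19=-15
after ADD R1, 4: R1=104+4=108
after ADD R7, 1: R7=6+1=7
CMP R7, 12  (cmp 7,12)
JLT L2: taken
after AND R2, R7: R2=19&7=3
after ADD R6, 2: R6=(-15)+2=-13
after LOAD R2, [R1]: R2=M[108]=2
after SUB R6, R2: R6=(-13)-2=-15
after ADD R1, 4: R1=108+4=112
after ADD R7, 1: R7=7+1=8
CMP R7, 12  (cmp 8,12)
JLT L2: taken
after AND R2, R7: R2=2&8=0
after ADD R6, 2: R6=(-15)+2=-13
after LOAD R2, [R1]: R2=M[112]=-2
after SUB R6, R2: R6=(-13)-(-2)=-11
after ADD R1, 4: R1=112+4=116
after ADD R7, 1: R7=8+1=9
CMP R7, 12  (cmp 9,12)
JLT L2: taken
after AND R2, R7: R2=(-2)&9=8
after ADD R6, 2: R6=(-11)+2=-9
after LOAD R2, [R1]: R2=M[116]=21
after SUB R6, R2: R6=(-9)-21=-30
after ADD R1, 4: R1=116+4=120
after ADD R7, 1: R7=9+1=10
CMP R7, 12  (cmp 10,12)
JLT L2: taken
after AND R2, R7: R2=21&10=0
after ADD R6, 2: R6=(-30)+2=-28
after LOAD R2, [R1]: R2=M[120]=10
after SUB R6, R2: R6=(-28)-10=-38
after ADD R1, 4: R1=120+4=124
after ADD R7, 1: R7=10+1=11
CMP R7, 12  (cmp 11,12)
JLT L2: taken
after AND R2, R7: R2=10&11=10
after ADD R6, 2: R6=(-38)+2=-36
after LOAD R2, [R1]: R2=M[124]=29
after SUB R6, R2: R6=(-36)-29=-65
after ADD R1, 4: R1=124+4=128
after ADD R7, 1: R7=11+1=12
CMP R7, 12  (cmp 12,12)
JLT L2: not taken
after OR R6, R2: R6=(-65)|29=-65
STORE R2, [124] → M[124]=29
halt.
Total executed instructions: 63.

63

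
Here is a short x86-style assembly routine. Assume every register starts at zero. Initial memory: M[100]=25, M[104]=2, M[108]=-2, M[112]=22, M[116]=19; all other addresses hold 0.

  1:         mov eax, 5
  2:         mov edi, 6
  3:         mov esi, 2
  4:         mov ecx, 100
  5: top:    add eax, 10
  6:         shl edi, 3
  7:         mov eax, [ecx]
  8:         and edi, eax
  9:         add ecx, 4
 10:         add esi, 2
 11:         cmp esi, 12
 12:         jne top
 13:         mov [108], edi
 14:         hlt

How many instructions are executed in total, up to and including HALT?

46

mov eax, 5 → eax=5
mov edi, 6 → edi=6
mov esi, 2 → esi=2
mov ecx, 100 → ecx=100
add eax, 10 → eax=5+10=15
shl edi, 3 → edi=6<<3=48
mov eax, [ecx] → eax=M[100]=25
and edi, eax → edi=48&25=16
add ecx, 4 → ecx=100+4=104
add esi, 2 → esi=2+2=4
cmp esi, 12  (cmp 4,12)
jne top: taken
add eax, 10 → eax=25+10=35
shl edi, 3 → edi=16<<3=128
mov eax, [ecx] → eax=M[104]=2
and edi, eax → edi=128&2=0
add ecx, 4 → ecx=104+4=108
add esi, 2 → esi=4+2=6
cmp esi, 12  (cmp 6,12)
jne top: taken
add eax, 10 → eax=2+10=12
shl edi, 3 → edi=0<<3=0
mov eax, [ecx] → eax=M[108]=-2
and edi, eax → edi=0&(-2)=0
add ecx, 4 → ecx=108+4=112
add esi, 2 → esi=6+2=8
cmp esi, 12  (cmp 8,12)
jne top: taken
add eax, 10 → eax=(-2)+10=8
shl edi, 3 → edi=0<<3=0
mov eax, [ecx] → eax=M[112]=22
and edi, eax → edi=0&22=0
add ecx, 4 → ecx=112+4=116
add esi, 2 → esi=8+2=10
cmp esi, 12  (cmp 10,12)
jne top: taken
add eax, 10 → eax=22+10=32
shl edi, 3 → edi=0<<3=0
mov eax, [ecx] → eax=M[116]=19
and edi, eax → edi=0&19=0
add ecx, 4 → ecx=116+4=120
add esi, 2 → esi=10+2=12
cmp esi, 12  (cmp 12,12)
jne top: not taken
mov [108], edi → M[108]=0
halt.
Total executed instructions: 46.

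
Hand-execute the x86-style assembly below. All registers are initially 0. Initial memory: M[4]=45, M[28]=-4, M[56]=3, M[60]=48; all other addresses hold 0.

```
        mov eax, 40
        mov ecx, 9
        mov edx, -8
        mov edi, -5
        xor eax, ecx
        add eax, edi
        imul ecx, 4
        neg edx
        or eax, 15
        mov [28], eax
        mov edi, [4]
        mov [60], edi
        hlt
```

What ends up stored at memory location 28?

31

after mov eax, 40: eax=40
after mov ecx, 9: ecx=9
after mov edx, -8: edx=-8
after mov edi, -5: edi=-5
after xor eax, ecx: eax=40^9=33
after add eax, edi: eax=33+(-5)=28
after imul ecx, 4: ecx=9*4=36
after neg edx: edx=-(-8)=8
after or eax, 15: eax=28|15=31
mov [28], eax → M[28]=31
after mov edi, [4]: edi=M[4]=45
mov [60], edi → M[60]=45
halt.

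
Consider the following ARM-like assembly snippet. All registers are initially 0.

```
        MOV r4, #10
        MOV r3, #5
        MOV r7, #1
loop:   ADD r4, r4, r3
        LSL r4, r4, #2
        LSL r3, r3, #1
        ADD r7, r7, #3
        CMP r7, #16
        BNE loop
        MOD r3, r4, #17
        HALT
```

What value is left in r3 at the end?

15

MOV r4, #10 → r4=10
MOV r3, #5 → r3=5
MOV r7, #1 → r7=1
ADD r4, r4, r3 → r4=10+5=15
LSL r4, r4, #2 → r4=15<<2=60
LSL r3, r3, #1 → r3=5<<1=10
ADD r7, r7, #3 → r7=1+3=4
CMP r7, #16  (cmp 4,16)
BNE loop: taken
ADD r4, r4, r3 → r4=60+10=70
LSL r4, r4, #2 → r4=70<<2=280
LSL r3, r3, #1 → r3=10<<1=20
ADD r7, r7, #3 → r7=4+3=7
CMP r7, #16  (cmp 7,16)
BNE loop: taken
ADD r4, r4, r3 → r4=280+20=300
LSL r4, r4, #2 → r4=300<<2=1200
LSL r3, r3, #1 → r3=20<<1=40
ADD r7, r7, #3 → r7=7+3=10
CMP r7, #16  (cmp 10,16)
BNE loop: taken
ADD r4, r4, r3 → r4=1200+40=1240
LSL r4, r4, #2 → r4=1240<<2=4960
LSL r3, r3, #1 → r3=40<<1=80
ADD r7, r7, #3 → r7=10+3=13
CMP r7, #16  (cmp 13,16)
BNE loop: taken
ADD r4, r4, r3 → r4=4960+80=5040
LSL r4, r4, #2 → r4=5040<<2=20160
LSL r3, r3, #1 → r3=80<<1=160
ADD r7, r7, #3 → r7=13+3=16
CMP r7, #16  (cmp 16,16)
BNE loop: not taken
MOD r3, r4, #17 → r3=20160%17=15
halt.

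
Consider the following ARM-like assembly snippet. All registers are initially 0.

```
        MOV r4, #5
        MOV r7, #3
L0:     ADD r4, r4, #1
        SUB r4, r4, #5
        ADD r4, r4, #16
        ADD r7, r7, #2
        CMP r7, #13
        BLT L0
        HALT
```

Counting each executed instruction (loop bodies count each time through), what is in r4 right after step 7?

17

MOV r4, #5 → r4=5
MOV r7, #3 → r7=3
ADD r4, r4, #1 → r4=5+1=6
SUB r4, r4, #5 → r4=6-5=1
ADD r4, r4, #16 → r4=1+16=17
ADD r7, r7, #2 → r7=3+2=5
CMP r7, #13  (cmp 5,13)
After step 7: r4 = 17.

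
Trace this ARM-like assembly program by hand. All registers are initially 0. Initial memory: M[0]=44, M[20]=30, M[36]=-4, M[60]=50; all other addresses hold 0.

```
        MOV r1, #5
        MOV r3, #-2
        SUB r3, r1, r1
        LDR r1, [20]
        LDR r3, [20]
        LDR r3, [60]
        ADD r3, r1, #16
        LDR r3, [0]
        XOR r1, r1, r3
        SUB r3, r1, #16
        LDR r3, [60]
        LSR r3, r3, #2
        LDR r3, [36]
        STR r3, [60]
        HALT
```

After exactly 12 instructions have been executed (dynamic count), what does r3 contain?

after MOV r1, #5: r1=5
after MOV r3, #-2: r3=-2
after SUB r3, r1, r1: r3=5-5=0
after LDR r1, [20]: r1=M[20]=30
after LDR r3, [20]: r3=M[20]=30
after LDR r3, [60]: r3=M[60]=50
after ADD r3, r1, #16: r3=30+16=46
after LDR r3, [0]: r3=M[0]=44
after XOR r1, r1, r3: r1=30^44=50
after SUB r3, r1, #16: r3=50-16=34
after LDR r3, [60]: r3=M[60]=50
after LSR r3, r3, #2: r3=50>>2=12
After step 12: r3 = 12.

12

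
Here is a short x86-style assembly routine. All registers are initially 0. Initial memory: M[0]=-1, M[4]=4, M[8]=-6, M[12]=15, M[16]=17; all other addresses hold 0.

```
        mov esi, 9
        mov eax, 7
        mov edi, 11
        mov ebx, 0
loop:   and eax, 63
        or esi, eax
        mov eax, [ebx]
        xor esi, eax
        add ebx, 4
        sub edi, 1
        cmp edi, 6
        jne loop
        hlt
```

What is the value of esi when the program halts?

esi=9
eax=7
edi=11
ebx=0
eax=7&63=7
esi=9|7=15
eax=M[0]=-1
esi=15^(-1)=-16
ebx=0+4=4
edi=11-1=10
cmp edi, 6  (cmp 10,6)
jne loop: taken
eax=(-1)&63=63
esi=(-16)|63=-1
eax=M[4]=4
esi=(-1)^4=-5
ebx=4+4=8
edi=10-1=9
cmp edi, 6  (cmp 9,6)
jne loop: taken
eax=4&63=4
esi=(-5)|4=-1
eax=M[8]=-6
esi=(-1)^(-6)=5
ebx=8+4=12
edi=9-1=8
cmp edi, 6  (cmp 8,6)
jne loop: taken
eax=(-6)&63=58
esi=5|58=63
eax=M[12]=15
esi=63^15=48
ebx=12+4=16
edi=8-1=7
cmp edi, 6  (cmp 7,6)
jne loop: taken
eax=15&63=15
esi=48|15=63
eax=M[16]=17
esi=63^17=46
ebx=16+4=20
edi=7-1=6
cmp edi, 6  (cmp 6,6)
jne loop: not taken
halt.

46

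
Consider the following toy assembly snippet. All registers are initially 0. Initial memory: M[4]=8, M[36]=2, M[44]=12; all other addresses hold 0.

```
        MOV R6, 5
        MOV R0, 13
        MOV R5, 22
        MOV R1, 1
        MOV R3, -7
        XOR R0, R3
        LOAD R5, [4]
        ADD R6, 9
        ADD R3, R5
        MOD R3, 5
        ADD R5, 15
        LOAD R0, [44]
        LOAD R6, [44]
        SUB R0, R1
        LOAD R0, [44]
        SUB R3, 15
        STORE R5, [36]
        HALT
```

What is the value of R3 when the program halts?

MOV R6, 5 → R6=5
MOV R0, 13 → R0=13
MOV R5, 22 → R5=22
MOV R1, 1 → R1=1
MOV R3, -7 → R3=-7
XOR R0, R3 → R0=13^(-7)=-12
LOAD R5, [4] → R5=M[4]=8
ADD R6, 9 → R6=5+9=14
ADD R3, R5 → R3=(-7)+8=1
MOD R3, 5 → R3=1%5=1
ADD R5, 15 → R5=8+15=23
LOAD R0, [44] → R0=M[44]=12
LOAD R6, [44] → R6=M[44]=12
SUB R0, R1 → R0=12-1=11
LOAD R0, [44] → R0=M[44]=12
SUB R3, 15 → R3=1-15=-14
STORE R5, [36] → M[36]=23
halt.

-14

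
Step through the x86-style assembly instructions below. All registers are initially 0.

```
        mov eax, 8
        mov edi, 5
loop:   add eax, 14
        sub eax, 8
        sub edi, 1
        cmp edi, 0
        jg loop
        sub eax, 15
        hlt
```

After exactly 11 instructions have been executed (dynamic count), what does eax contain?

20

mov eax, 8 → eax=8
mov edi, 5 → edi=5
add eax, 14 → eax=8+14=22
sub eax, 8 → eax=22-8=14
sub edi, 1 → edi=5-1=4
cmp edi, 0  (cmp 4,0)
jg loop: taken
add eax, 14 → eax=14+14=28
sub eax, 8 → eax=28-8=20
sub edi, 1 → edi=4-1=3
cmp edi, 0  (cmp 3,0)
After step 11: eax = 20.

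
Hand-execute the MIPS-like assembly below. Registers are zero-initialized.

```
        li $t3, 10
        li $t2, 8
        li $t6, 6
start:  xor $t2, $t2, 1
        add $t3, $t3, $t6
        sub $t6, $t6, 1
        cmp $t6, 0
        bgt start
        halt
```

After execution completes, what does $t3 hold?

$t3=10
$t2=8
$t6=6
$t2=8^1=9
$t3=10+6=16
$t6=6-1=5
cmp $t6, 0  (cmp 5,0)
bgt start: taken
$t2=9^1=8
$t3=16+5=21
$t6=5-1=4
cmp $t6, 0  (cmp 4,0)
bgt start: taken
$t2=8^1=9
$t3=21+4=25
$t6=4-1=3
cmp $t6, 0  (cmp 3,0)
bgt start: taken
$t2=9^1=8
$t3=25+3=28
$t6=3-1=2
cmp $t6, 0  (cmp 2,0)
bgt start: taken
$t2=8^1=9
$t3=28+2=30
$t6=2-1=1
cmp $t6, 0  (cmp 1,0)
bgt start: taken
$t2=9^1=8
$t3=30+1=31
$t6=1-1=0
cmp $t6, 0  (cmp 0,0)
bgt start: not taken
halt.

31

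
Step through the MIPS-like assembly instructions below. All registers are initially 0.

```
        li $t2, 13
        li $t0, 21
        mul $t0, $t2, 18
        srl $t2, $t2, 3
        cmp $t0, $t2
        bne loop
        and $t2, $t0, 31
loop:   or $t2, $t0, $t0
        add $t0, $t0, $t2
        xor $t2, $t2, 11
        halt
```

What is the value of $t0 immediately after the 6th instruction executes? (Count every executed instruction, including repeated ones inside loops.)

$t2=13
$t0=21
$t0=13*18=234
$t2=13>>3=1
cmp $t0, $t2  (cmp 234,1)
bne loop: taken
After step 6: $t0 = 234.

234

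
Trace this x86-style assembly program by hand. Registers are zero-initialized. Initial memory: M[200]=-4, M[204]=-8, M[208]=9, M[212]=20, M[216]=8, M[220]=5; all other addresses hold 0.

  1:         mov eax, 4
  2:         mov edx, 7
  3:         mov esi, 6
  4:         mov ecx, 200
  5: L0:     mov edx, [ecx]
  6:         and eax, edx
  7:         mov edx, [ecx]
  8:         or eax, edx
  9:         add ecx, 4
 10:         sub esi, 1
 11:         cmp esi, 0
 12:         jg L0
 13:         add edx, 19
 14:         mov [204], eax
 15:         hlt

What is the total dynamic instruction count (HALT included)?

mov eax, 4 → eax=4
mov edx, 7 → edx=7
mov esi, 6 → esi=6
mov ecx, 200 → ecx=200
mov edx, [ecx] → edx=M[200]=-4
and eax, edx → eax=4&(-4)=4
mov edx, [ecx] → edx=M[200]=-4
or eax, edx → eax=4|(-4)=-4
add ecx, 4 → ecx=200+4=204
sub esi, 1 → esi=6-1=5
cmp esi, 0  (cmp 5,0)
jg L0: taken
mov edx, [ecx] → edx=M[204]=-8
and eax, edx → eax=(-4)&(-8)=-8
mov edx, [ecx] → edx=M[204]=-8
or eax, edx → eax=(-8)|(-8)=-8
add ecx, 4 → ecx=204+4=208
sub esi, 1 → esi=5-1=4
cmp esi, 0  (cmp 4,0)
jg L0: taken
mov edx, [ecx] → edx=M[208]=9
and eax, edx → eax=(-8)&9=8
mov edx, [ecx] → edx=M[208]=9
or eax, edx → eax=8|9=9
add ecx, 4 → ecx=208+4=212
sub esi, 1 → esi=4-1=3
cmp esi, 0  (cmp 3,0)
jg L0: taken
mov edx, [ecx] → edx=M[212]=20
and eax, edx → eax=9&20=0
mov edx, [ecx] → edx=M[212]=20
or eax, edx → eax=0|20=20
add ecx, 4 → ecx=212+4=216
sub esi, 1 → esi=3-1=2
cmp esi, 0  (cmp 2,0)
jg L0: taken
mov edx, [ecx] → edx=M[216]=8
and eax, edx → eax=20&8=0
mov edx, [ecx] → edx=M[216]=8
or eax, edx → eax=0|8=8
add ecx, 4 → ecx=216+4=220
sub esi, 1 → esi=2-1=1
cmp esi, 0  (cmp 1,0)
jg L0: taken
mov edx, [ecx] → edx=M[220]=5
and eax, edx → eax=8&5=0
mov edx, [ecx] → edx=M[220]=5
or eax, edx → eax=0|5=5
add ecx, 4 → ecx=220+4=224
sub esi, 1 → esi=1-1=0
cmp esi, 0  (cmp 0,0)
jg L0: not taken
add edx, 19 → edx=5+19=24
mov [204], eax → M[204]=5
halt.
Total executed instructions: 55.

55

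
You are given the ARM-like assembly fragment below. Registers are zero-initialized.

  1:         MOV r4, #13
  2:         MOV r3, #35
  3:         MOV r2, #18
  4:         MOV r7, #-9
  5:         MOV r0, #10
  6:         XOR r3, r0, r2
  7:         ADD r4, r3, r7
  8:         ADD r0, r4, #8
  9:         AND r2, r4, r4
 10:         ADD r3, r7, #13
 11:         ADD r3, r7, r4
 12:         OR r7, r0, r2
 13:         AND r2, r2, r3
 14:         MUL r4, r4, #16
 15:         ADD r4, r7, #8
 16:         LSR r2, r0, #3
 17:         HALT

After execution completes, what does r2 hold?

MOV r4, #13 → r4=13
MOV r3, #35 → r3=35
MOV r2, #18 → r2=18
MOV r7, #-9 → r7=-9
MOV r0, #10 → r0=10
XOR r3, r0, r2 → r3=10^18=24
ADD r4, r3, r7 → r4=24+(-9)=15
ADD r0, r4, #8 → r0=15+8=23
AND r2, r4, r4 → r2=15&15=15
ADD r3, r7, #13 → r3=(-9)+13=4
ADD r3, r7, r4 → r3=(-9)+15=6
OR r7, r0, r2 → r7=23|15=31
AND r2, r2, r3 → r2=15&6=6
MUL r4, r4, #16 → r4=15*16=240
ADD r4, r7, #8 → r4=31+8=39
LSR r2, r0, #3 → r2=23>>3=2
halt.

2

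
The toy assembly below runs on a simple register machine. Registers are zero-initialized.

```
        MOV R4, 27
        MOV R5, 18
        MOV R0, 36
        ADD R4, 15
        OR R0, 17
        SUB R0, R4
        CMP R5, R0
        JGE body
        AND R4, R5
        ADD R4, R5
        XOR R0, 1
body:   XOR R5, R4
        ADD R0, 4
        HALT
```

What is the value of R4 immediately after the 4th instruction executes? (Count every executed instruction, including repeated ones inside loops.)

42

MOV R4, 27 → R4=27
MOV R5, 18 → R5=18
MOV R0, 36 → R0=36
ADD R4, 15 → R4=27+15=42
After step 4: R4 = 42.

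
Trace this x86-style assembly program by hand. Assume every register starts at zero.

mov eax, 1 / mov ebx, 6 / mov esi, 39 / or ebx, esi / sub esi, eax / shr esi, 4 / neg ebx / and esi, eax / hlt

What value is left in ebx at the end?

eax=1
ebx=6
esi=39
ebx=6|39=39
esi=39-1=38
esi=38>>4=2
ebx=-(39)=-39
esi=2&1=0
halt.

-39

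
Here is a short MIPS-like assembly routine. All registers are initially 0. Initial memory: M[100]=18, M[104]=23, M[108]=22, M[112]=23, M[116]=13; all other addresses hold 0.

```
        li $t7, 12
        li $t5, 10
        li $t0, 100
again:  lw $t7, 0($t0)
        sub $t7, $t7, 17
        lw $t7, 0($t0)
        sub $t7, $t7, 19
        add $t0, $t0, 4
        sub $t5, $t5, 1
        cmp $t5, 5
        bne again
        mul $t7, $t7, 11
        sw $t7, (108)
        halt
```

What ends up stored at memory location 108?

li $t7, 12 → $t7=12
li $t5, 10 → $t5=10
li $t0, 100 → $t0=100
lw $t7, 0($t0) → $t7=M[100]=18
sub $t7, $t7, 17 → $t7=18-17=1
lw $t7, 0($t0) → $t7=M[100]=18
sub $t7, $t7, 19 → $t7=18-19=-1
add $t0, $t0, 4 → $t0=100+4=104
sub $t5, $t5, 1 → $t5=10-1=9
cmp $t5, 5  (cmp 9,5)
bne again: taken
lw $t7, 0($t0) → $t7=M[104]=23
sub $t7, $t7, 17 → $t7=23-17=6
lw $t7, 0($t0) → $t7=M[104]=23
sub $t7, $t7, 19 → $t7=23-19=4
add $t0, $t0, 4 → $t0=104+4=108
sub $t5, $t5, 1 → $t5=9-1=8
cmp $t5, 5  (cmp 8,5)
bne again: taken
lw $t7, 0($t0) → $t7=M[108]=22
sub $t7, $t7, 17 → $t7=22-17=5
lw $t7, 0($t0) → $t7=M[108]=22
sub $t7, $t7, 19 → $t7=22-19=3
add $t0, $t0, 4 → $t0=108+4=112
sub $t5, $t5, 1 → $t5=8-1=7
cmp $t5, 5  (cmp 7,5)
bne again: taken
lw $t7, 0($t0) → $t7=M[112]=23
sub $t7, $t7, 17 → $t7=23-17=6
lw $t7, 0($t0) → $t7=M[112]=23
sub $t7, $t7, 19 → $t7=23-19=4
add $t0, $t0, 4 → $t0=112+4=116
sub $t5, $t5, 1 → $t5=7-1=6
cmp $t5, 5  (cmp 6,5)
bne again: taken
lw $t7, 0($t0) → $t7=M[116]=13
sub $t7, $t7, 17 → $t7=13-17=-4
lw $t7, 0($t0) → $t7=M[116]=13
sub $t7, $t7, 19 → $t7=13-19=-6
add $t0, $t0, 4 → $t0=116+4=120
sub $t5, $t5, 1 → $t5=6-1=5
cmp $t5, 5  (cmp 5,5)
bne again: not taken
mul $t7, $t7, 11 → $t7=(-6)*11=-66
sw $t7, (108) → M[108]=-66
halt.

-66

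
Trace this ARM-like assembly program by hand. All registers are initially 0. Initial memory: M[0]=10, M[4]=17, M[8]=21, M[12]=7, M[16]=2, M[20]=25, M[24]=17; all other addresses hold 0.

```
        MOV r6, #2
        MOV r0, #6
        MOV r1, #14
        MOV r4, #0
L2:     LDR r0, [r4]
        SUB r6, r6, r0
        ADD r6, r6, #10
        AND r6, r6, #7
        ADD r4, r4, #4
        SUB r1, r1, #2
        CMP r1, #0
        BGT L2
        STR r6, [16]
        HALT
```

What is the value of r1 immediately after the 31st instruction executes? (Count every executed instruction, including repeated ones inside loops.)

8

r6=2
r0=6
r1=14
r4=0
r0=M[0]=10
r6=2-10=-8
r6=(-8)+10=2
r6=2&7=2
r4=0+4=4
r1=14-2=12
CMP r1, #0  (cmp 12,0)
BGT L2: taken
r0=M[4]=17
r6=2-17=-15
r6=(-15)+10=-5
r6=(-5)&7=3
r4=4+4=8
r1=12-2=10
CMP r1, #0  (cmp 10,0)
BGT L2: taken
r0=M[8]=21
r6=3-21=-18
r6=(-18)+10=-8
r6=(-8)&7=0
r4=8+4=12
r1=10-2=8
CMP r1, #0  (cmp 8,0)
BGT L2: taken
r0=M[12]=7
r6=0-7=-7
r6=(-7)+10=3
After step 31: r1 = 8.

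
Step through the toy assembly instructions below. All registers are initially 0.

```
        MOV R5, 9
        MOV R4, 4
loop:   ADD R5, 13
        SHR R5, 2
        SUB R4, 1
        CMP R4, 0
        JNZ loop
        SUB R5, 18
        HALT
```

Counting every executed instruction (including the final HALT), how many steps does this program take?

24

MOV R5, 9 → R5=9
MOV R4, 4 → R4=4
ADD R5, 13 → R5=9+13=22
SHR R5, 2 → R5=22>>2=5
SUB R4, 1 → R4=4-1=3
CMP R4, 0  (cmp 3,0)
JNZ loop: taken
ADD R5, 13 → R5=5+13=18
SHR R5, 2 → R5=18>>2=4
SUB R4, 1 → R4=3-1=2
CMP R4, 0  (cmp 2,0)
JNZ loop: taken
ADD R5, 13 → R5=4+13=17
SHR R5, 2 → R5=17>>2=4
SUB R4, 1 → R4=2-1=1
CMP R4, 0  (cmp 1,0)
JNZ loop: taken
ADD R5, 13 → R5=4+13=17
SHR R5, 2 → R5=17>>2=4
SUB R4, 1 → R4=1-1=0
CMP R4, 0  (cmp 0,0)
JNZ loop: not taken
SUB R5, 18 → R5=4-18=-14
halt.
Total executed instructions: 24.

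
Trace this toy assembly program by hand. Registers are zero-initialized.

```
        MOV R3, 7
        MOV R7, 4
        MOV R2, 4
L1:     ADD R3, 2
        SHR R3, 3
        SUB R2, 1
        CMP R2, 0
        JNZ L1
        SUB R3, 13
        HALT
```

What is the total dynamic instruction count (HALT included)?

25

MOV R3, 7 → R3=7
MOV R7, 4 → R7=4
MOV R2, 4 → R2=4
ADD R3, 2 → R3=7+2=9
SHR R3, 3 → R3=9>>3=1
SUB R2, 1 → R2=4-1=3
CMP R2, 0  (cmp 3,0)
JNZ L1: taken
ADD R3, 2 → R3=1+2=3
SHR R3, 3 → R3=3>>3=0
SUB R2, 1 → R2=3-1=2
CMP R2, 0  (cmp 2,0)
JNZ L1: taken
ADD R3, 2 → R3=0+2=2
SHR R3, 3 → R3=2>>3=0
SUB R2, 1 → R2=2-1=1
CMP R2, 0  (cmp 1,0)
JNZ L1: taken
ADD R3, 2 → R3=0+2=2
SHR R3, 3 → R3=2>>3=0
SUB R2, 1 → R2=1-1=0
CMP R2, 0  (cmp 0,0)
JNZ L1: not taken
SUB R3, 13 → R3=0-13=-13
halt.
Total executed instructions: 25.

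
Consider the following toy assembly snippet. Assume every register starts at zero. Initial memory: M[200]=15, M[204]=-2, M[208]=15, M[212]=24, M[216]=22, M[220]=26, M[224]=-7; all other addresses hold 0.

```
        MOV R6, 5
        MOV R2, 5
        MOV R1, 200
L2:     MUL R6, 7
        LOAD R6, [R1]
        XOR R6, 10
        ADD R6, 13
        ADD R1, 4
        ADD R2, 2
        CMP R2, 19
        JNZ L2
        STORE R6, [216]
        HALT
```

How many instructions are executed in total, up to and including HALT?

61

after MOV R6, 5: R6=5
after MOV R2, 5: R2=5
after MOV R1, 200: R1=200
after MUL R6, 7: R6=5*7=35
after LOAD R6, [R1]: R6=M[200]=15
after XOR R6, 10: R6=15^10=5
after ADD R6, 13: R6=5+13=18
after ADD R1, 4: R1=200+4=204
after ADD R2, 2: R2=5+2=7
CMP R2, 19  (cmp 7,19)
JNZ L2: taken
after MUL R6, 7: R6=18*7=126
after LOAD R6, [R1]: R6=M[204]=-2
after XOR R6, 10: R6=(-2)^10=-12
after ADD R6, 13: R6=(-12)+13=1
after ADD R1, 4: R1=204+4=208
after ADD R2, 2: R2=7+2=9
CMP R2, 19  (cmp 9,19)
JNZ L2: taken
after MUL R6, 7: R6=1*7=7
after LOAD R6, [R1]: R6=M[208]=15
after XOR R6, 10: R6=15^10=5
after ADD R6, 13: R6=5+13=18
after ADD R1, 4: R1=208+4=212
after ADD R2, 2: R2=9+2=11
CMP R2, 19  (cmp 11,19)
JNZ L2: taken
after MUL R6, 7: R6=18*7=126
after LOAD R6, [R1]: R6=M[212]=24
after XOR R6, 10: R6=24^10=18
after ADD R6, 13: R6=18+13=31
after ADD R1, 4: R1=212+4=216
after ADD R2, 2: R2=11+2=13
CMP R2, 19  (cmp 13,19)
JNZ L2: taken
after MUL R6, 7: R6=31*7=217
after LOAD R6, [R1]: R6=M[216]=22
after XOR R6, 10: R6=22^10=28
after ADD R6, 13: R6=28+13=41
after ADD R1, 4: R1=216+4=220
after ADD R2, 2: R2=13+2=15
CMP R2, 19  (cmp 15,19)
JNZ L2: taken
after MUL R6, 7: R6=41*7=287
after LOAD R6, [R1]: R6=M[220]=26
after XOR R6, 10: R6=26^10=16
after ADD R6, 13: R6=16+13=29
after ADD R1, 4: R1=220+4=224
after ADD R2, 2: R2=15+2=17
CMP R2, 19  (cmp 17,19)
JNZ L2: taken
after MUL R6, 7: R6=29*7=203
after LOAD R6, [R1]: R6=M[224]=-7
after XOR R6, 10: R6=(-7)^10=-13
after ADD R6, 13: R6=(-13)+13=0
after ADD R1, 4: R1=224+4=228
after ADD R2, 2: R2=17+2=19
CMP R2, 19  (cmp 19,19)
JNZ L2: not taken
STORE R6, [216] → M[216]=0
halt.
Total executed instructions: 61.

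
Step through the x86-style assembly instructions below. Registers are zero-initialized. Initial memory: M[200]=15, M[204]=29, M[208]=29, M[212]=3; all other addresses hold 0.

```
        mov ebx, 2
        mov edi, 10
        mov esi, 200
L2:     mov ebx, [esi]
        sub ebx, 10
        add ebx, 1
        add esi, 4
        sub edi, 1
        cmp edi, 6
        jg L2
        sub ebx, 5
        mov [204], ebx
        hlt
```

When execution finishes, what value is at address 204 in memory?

ebx=2
edi=10
esi=200
ebx=M[200]=15
ebx=15-10=5
ebx=5+1=6
esi=200+4=204
edi=10-1=9
cmp edi, 6  (cmp 9,6)
jg L2: taken
ebx=M[204]=29
ebx=29-10=19
ebx=19+1=20
esi=204+4=208
edi=9-1=8
cmp edi, 6  (cmp 8,6)
jg L2: taken
ebx=M[208]=29
ebx=29-10=19
ebx=19+1=20
esi=208+4=212
edi=8-1=7
cmp edi, 6  (cmp 7,6)
jg L2: taken
ebx=M[212]=3
ebx=3-10=-7
ebx=(-7)+1=-6
esi=212+4=216
edi=7-1=6
cmp edi, 6  (cmp 6,6)
jg L2: not taken
ebx=(-6)-5=-11
mov [204], ebx → M[204]=-11
halt.

-11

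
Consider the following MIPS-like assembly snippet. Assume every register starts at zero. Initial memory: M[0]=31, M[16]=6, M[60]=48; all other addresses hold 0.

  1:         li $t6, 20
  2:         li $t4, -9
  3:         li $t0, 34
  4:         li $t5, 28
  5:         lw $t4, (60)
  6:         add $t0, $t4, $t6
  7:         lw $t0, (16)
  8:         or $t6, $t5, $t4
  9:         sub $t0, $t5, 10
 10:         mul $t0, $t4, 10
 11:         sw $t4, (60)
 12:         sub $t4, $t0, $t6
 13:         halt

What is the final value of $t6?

after li $t6, 20: $t6=20
after li $t4, -9: $t4=-9
after li $t0, 34: $t0=34
after li $t5, 28: $t5=28
after lw $t4, (60): $t4=M[60]=48
after add $t0, $t4, $t6: $t0=48+20=68
after lw $t0, (16): $t0=M[16]=6
after or $t6, $t5, $t4: $t6=28|48=60
after sub $t0, $t5, 10: $t0=28-10=18
after mul $t0, $t4, 10: $t0=48*10=480
sw $t4, (60) → M[60]=48
after sub $t4, $t0, $t6: $t4=480-60=420
halt.

60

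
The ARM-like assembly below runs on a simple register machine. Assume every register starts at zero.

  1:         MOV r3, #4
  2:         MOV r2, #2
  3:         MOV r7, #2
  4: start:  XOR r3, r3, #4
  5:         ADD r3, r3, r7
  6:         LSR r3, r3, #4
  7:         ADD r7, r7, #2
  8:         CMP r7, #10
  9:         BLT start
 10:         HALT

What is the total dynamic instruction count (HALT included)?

28

r3=4
r2=2
r7=2
r3=4^4=0
r3=0+2=2
r3=2>>4=0
r7=2+2=4
CMP r7, #10  (cmp 4,10)
BLT start: taken
r3=0^4=4
r3=4+4=8
r3=8>>4=0
r7=4+2=6
CMP r7, #10  (cmp 6,10)
BLT start: taken
r3=0^4=4
r3=4+6=10
r3=10>>4=0
r7=6+2=8
CMP r7, #10  (cmp 8,10)
BLT start: taken
r3=0^4=4
r3=4+8=12
r3=12>>4=0
r7=8+2=10
CMP r7, #10  (cmp 10,10)
BLT start: not taken
halt.
Total executed instructions: 28.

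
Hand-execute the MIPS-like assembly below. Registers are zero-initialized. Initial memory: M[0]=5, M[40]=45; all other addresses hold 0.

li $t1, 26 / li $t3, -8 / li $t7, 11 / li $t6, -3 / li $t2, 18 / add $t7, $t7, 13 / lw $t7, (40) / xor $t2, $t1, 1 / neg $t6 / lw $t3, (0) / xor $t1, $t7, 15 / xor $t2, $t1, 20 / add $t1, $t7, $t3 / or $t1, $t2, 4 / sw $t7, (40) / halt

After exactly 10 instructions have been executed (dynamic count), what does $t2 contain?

27

$t1=26
$t3=-8
$t7=11
$t6=-3
$t2=18
$t7=11+13=24
$t7=M[40]=45
$t2=26^1=27
$t6=-(-3)=3
$t3=M[0]=5
After step 10: $t2 = 27.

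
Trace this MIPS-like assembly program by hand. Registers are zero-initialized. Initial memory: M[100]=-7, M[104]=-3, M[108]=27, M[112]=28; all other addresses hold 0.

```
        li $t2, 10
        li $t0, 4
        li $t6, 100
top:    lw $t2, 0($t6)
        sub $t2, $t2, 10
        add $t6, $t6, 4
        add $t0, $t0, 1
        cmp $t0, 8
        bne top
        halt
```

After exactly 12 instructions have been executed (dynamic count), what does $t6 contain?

108

after li $t2, 10: $t2=10
after li $t0, 4: $t0=4
after li $t6, 100: $t6=100
after lw $t2, 0($t6): $t2=M[100]=-7
after sub $t2, $t2, 10: $t2=(-7)-10=-17
after add $t6, $t6, 4: $t6=100+4=104
after add $t0, $t0, 1: $t0=4+1=5
cmp $t0, 8  (cmp 5,8)
bne top: taken
after lw $t2, 0($t6): $t2=M[104]=-3
after sub $t2, $t2, 10: $t2=(-3)-10=-13
after add $t6, $t6, 4: $t6=104+4=108
After step 12: $t6 = 108.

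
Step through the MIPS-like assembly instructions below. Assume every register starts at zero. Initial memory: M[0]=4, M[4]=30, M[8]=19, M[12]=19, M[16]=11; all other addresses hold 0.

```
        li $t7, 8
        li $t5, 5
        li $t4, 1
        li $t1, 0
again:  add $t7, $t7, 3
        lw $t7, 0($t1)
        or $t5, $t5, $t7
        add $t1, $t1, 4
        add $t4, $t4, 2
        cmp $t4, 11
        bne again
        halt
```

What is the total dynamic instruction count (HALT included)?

40

after li $t7, 8: $t7=8
after li $t5, 5: $t5=5
after li $t4, 1: $t4=1
after li $t1, 0: $t1=0
after add $t7, $t7, 3: $t7=8+3=11
after lw $t7, 0($t1): $t7=M[0]=4
after or $t5, $t5, $t7: $t5=5|4=5
after add $t1, $t1, 4: $t1=0+4=4
after add $t4, $t4, 2: $t4=1+2=3
cmp $t4, 11  (cmp 3,11)
bne again: taken
after add $t7, $t7, 3: $t7=4+3=7
after lw $t7, 0($t1): $t7=M[4]=30
after or $t5, $t5, $t7: $t5=5|30=31
after add $t1, $t1, 4: $t1=4+4=8
after add $t4, $t4, 2: $t4=3+2=5
cmp $t4, 11  (cmp 5,11)
bne again: taken
after add $t7, $t7, 3: $t7=30+3=33
after lw $t7, 0($t1): $t7=M[8]=19
after or $t5, $t5, $t7: $t5=31|19=31
after add $t1, $t1, 4: $t1=8+4=12
after add $t4, $t4, 2: $t4=5+2=7
cmp $t4, 11  (cmp 7,11)
bne again: taken
after add $t7, $t7, 3: $t7=19+3=22
after lw $t7, 0($t1): $t7=M[12]=19
after or $t5, $t5, $t7: $t5=31|19=31
after add $t1, $t1, 4: $t1=12+4=16
after add $t4, $t4, 2: $t4=7+2=9
cmp $t4, 11  (cmp 9,11)
bne again: taken
after add $t7, $t7, 3: $t7=19+3=22
after lw $t7, 0($t1): $t7=M[16]=11
after or $t5, $t5, $t7: $t5=31|11=31
after add $t1, $t1, 4: $t1=16+4=20
after add $t4, $t4, 2: $t4=9+2=11
cmp $t4, 11  (cmp 11,11)
bne again: not taken
halt.
Total executed instructions: 40.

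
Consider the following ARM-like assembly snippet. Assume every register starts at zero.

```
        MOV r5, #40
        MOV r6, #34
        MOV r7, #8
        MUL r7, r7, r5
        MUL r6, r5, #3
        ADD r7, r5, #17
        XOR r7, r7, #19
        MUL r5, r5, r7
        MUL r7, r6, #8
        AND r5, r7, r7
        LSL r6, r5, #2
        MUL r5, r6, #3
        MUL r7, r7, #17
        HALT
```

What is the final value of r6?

3840

r5=40
r6=34
r7=8
r7=8*40=320
r6=40*3=120
r7=40+17=57
r7=57^19=42
r5=40*42=1680
r7=120*8=960
r5=960&960=960
r6=960<<2=3840
r5=3840*3=11520
r7=960*17=16320
halt.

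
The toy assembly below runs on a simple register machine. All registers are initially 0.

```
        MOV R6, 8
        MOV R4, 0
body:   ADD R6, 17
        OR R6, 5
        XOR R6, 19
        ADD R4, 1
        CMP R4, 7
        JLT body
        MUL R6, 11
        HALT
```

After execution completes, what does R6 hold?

after MOV R6, 8: R6=8
after MOV R4, 0: R4=0
after ADD R6, 17: R6=8+17=25
after OR R6, 5: R6=25|5=29
after XOR R6, 19: R6=29^19=14
after ADD R4, 1: R4=0+1=1
CMP R4, 7  (cmp 1,7)
JLT body: taken
after ADD R6, 17: R6=14+17=31
after OR R6, 5: R6=31|5=31
after XOR R6, 19: R6=31^19=12
after ADD R4, 1: R4=1+1=2
CMP R4, 7  (cmp 2,7)
JLT body: taken
after ADD R6, 17: R6=12+17=29
after OR R6, 5: R6=29|5=29
after XOR R6, 19: R6=29^19=14
after ADD R4, 1: R4=2+1=3
CMP R4, 7  (cmp 3,7)
JLT body: taken
after ADD R6, 17: R6=14+17=31
after OR R6, 5: R6=31|5=31
after XOR R6, 19: R6=31^19=12
after ADD R4, 1: R4=3+1=4
CMP R4, 7  (cmp 4,7)
JLT body: taken
after ADD R6, 17: R6=12+17=29
after OR R6, 5: R6=29|5=29
after XOR R6, 19: R6=29^19=14
after ADD R4, 1: R4=4+1=5
CMP R4, 7  (cmp 5,7)
JLT body: taken
after ADD R6, 17: R6=14+17=31
after OR R6, 5: R6=31|5=31
after XOR R6, 19: R6=31^19=12
after ADD R4, 1: R4=5+1=6
CMP R4, 7  (cmp 6,7)
JLT body: taken
after ADD R6, 17: R6=12+17=29
after OR R6, 5: R6=29|5=29
after XOR R6, 19: R6=29^19=14
after ADD R4, 1: R4=6+1=7
CMP R4, 7  (cmp 7,7)
JLT body: not taken
after MUL R6, 11: R6=14*11=154
halt.

154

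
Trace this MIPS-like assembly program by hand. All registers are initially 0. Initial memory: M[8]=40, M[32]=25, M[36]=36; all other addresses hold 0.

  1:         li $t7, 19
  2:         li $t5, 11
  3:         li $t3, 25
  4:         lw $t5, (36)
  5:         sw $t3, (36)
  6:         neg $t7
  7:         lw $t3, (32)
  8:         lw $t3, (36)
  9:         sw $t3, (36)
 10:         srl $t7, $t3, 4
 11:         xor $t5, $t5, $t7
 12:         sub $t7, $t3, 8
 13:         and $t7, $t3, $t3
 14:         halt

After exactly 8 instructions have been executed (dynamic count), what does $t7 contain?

li $t7, 19 → $t7=19
li $t5, 11 → $t5=11
li $t3, 25 → $t3=25
lw $t5, (36) → $t5=M[36]=36
sw $t3, (36) → M[36]=25
neg $t7 → $t7=-(19)=-19
lw $t3, (32) → $t3=M[32]=25
lw $t3, (36) → $t3=M[36]=25
After step 8: $t7 = -19.

-19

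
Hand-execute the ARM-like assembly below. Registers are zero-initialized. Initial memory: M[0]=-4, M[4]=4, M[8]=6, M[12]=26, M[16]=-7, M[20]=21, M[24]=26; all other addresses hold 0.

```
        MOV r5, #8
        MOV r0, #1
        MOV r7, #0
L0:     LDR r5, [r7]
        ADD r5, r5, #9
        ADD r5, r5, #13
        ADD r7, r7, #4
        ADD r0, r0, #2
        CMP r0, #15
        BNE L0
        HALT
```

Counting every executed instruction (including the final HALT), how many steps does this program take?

53

after MOV r5, #8: r5=8
after MOV r0, #1: r0=1
after MOV r7, #0: r7=0
after LDR r5, [r7]: r5=M[0]=-4
after ADD r5, r5, #9: r5=(-4)+9=5
after ADD r5, r5, #13: r5=5+13=18
after ADD r7, r7, #4: r7=0+4=4
after ADD r0, r0, #2: r0=1+2=3
CMP r0, #15  (cmp 3,15)
BNE L0: taken
after LDR r5, [r7]: r5=M[4]=4
after ADD r5, r5, #9: r5=4+9=13
after ADD r5, r5, #13: r5=13+13=26
after ADD r7, r7, #4: r7=4+4=8
after ADD r0, r0, #2: r0=3+2=5
CMP r0, #15  (cmp 5,15)
BNE L0: taken
after LDR r5, [r7]: r5=M[8]=6
after ADD r5, r5, #9: r5=6+9=15
after ADD r5, r5, #13: r5=15+13=28
after ADD r7, r7, #4: r7=8+4=12
after ADD r0, r0, #2: r0=5+2=7
CMP r0, #15  (cmp 7,15)
BNE L0: taken
after LDR r5, [r7]: r5=M[12]=26
after ADD r5, r5, #9: r5=26+9=35
after ADD r5, r5, #13: r5=35+13=48
after ADD r7, r7, #4: r7=12+4=16
after ADD r0, r0, #2: r0=7+2=9
CMP r0, #15  (cmp 9,15)
BNE L0: taken
after LDR r5, [r7]: r5=M[16]=-7
after ADD r5, r5, #9: r5=(-7)+9=2
after ADD r5, r5, #13: r5=2+13=15
after ADD r7, r7, #4: r7=16+4=20
after ADD r0, r0, #2: r0=9+2=11
CMP r0, #15  (cmp 11,15)
BNE L0: taken
after LDR r5, [r7]: r5=M[20]=21
after ADD r5, r5, #9: r5=21+9=30
after ADD r5, r5, #13: r5=30+13=43
after ADD r7, r7, #4: r7=20+4=24
after ADD r0, r0, #2: r0=11+2=13
CMP r0, #15  (cmp 13,15)
BNE L0: taken
after LDR r5, [r7]: r5=M[24]=26
after ADD r5, r5, #9: r5=26+9=35
after ADD r5, r5, #13: r5=35+13=48
after ADD r7, r7, #4: r7=24+4=28
after ADD r0, r0, #2: r0=13+2=15
CMP r0, #15  (cmp 15,15)
BNE L0: not taken
halt.
Total executed instructions: 53.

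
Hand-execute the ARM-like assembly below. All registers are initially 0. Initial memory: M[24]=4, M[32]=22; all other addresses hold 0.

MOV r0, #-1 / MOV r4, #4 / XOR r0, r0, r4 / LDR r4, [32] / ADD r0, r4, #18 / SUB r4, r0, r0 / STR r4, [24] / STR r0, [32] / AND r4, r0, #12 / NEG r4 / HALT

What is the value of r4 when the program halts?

-8

r0=-1
r4=4
r0=(-1)^4=-5
r4=M[32]=22
r0=22+18=40
r4=40-40=0
STR r4, [24] → M[24]=0
STR r0, [32] → M[32]=40
r4=40&12=8
r4=-(8)=-8
halt.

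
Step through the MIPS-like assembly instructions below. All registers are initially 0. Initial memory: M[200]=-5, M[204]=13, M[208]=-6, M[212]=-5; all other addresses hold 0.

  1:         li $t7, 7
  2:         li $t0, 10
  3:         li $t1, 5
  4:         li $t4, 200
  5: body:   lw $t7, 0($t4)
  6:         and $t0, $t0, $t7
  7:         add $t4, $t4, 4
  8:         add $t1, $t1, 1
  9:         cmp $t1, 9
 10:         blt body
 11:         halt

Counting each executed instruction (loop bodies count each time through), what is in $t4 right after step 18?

$t7=7
$t0=10
$t1=5
$t4=200
$t7=M[200]=-5
$t0=10&(-5)=10
$t4=200+4=204
$t1=5+1=6
cmp $t1, 9  (cmp 6,9)
blt body: taken
$t7=M[204]=13
$t0=10&13=8
$t4=204+4=208
$t1=6+1=7
cmp $t1, 9  (cmp 7,9)
blt body: taken
$t7=M[208]=-6
$t0=8&(-6)=8
After step 18: $t4 = 208.

208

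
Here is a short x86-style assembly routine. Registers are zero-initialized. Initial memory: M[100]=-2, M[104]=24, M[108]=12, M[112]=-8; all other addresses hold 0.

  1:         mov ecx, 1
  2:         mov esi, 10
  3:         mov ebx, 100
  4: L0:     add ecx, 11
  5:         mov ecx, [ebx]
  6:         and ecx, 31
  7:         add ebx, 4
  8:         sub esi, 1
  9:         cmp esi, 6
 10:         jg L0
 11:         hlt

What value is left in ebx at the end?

after mov ecx, 1: ecx=1
after mov esi, 10: esi=10
after mov ebx, 100: ebx=100
after add ecx, 11: ecx=1+11=12
after mov ecx, [ebx]: ecx=M[100]=-2
after and ecx, 31: ecx=(-2)&31=30
after add ebx, 4: ebx=100+4=104
after sub esi, 1: esi=10-1=9
cmp esi, 6  (cmp 9,6)
jg L0: taken
after add ecx, 11: ecx=30+11=41
after mov ecx, [ebx]: ecx=M[104]=24
after and ecx, 31: ecx=24&31=24
after add ebx, 4: ebx=104+4=108
after sub esi, 1: esi=9-1=8
cmp esi, 6  (cmp 8,6)
jg L0: taken
after add ecx, 11: ecx=24+11=35
after mov ecx, [ebx]: ecx=M[108]=12
after and ecx, 31: ecx=12&31=12
after add ebx, 4: ebx=108+4=112
after sub esi, 1: esi=8-1=7
cmp esi, 6  (cmp 7,6)
jg L0: taken
after add ecx, 11: ecx=12+11=23
after mov ecx, [ebx]: ecx=M[112]=-8
after and ecx, 31: ecx=(-8)&31=24
after add ebx, 4: ebx=112+4=116
after sub esi, 1: esi=7-1=6
cmp esi, 6  (cmp 6,6)
jg L0: not taken
halt.

116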